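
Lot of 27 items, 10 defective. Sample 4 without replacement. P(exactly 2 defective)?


Hypergeometric: C(10,2)×C(17,2)/C(27,4)
= 45×136/17550 = 68/195

P(X=2) = 68/195 ≈ 34.87%


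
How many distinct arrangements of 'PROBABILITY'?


Letters: 11, freq: {'P': 1, 'R': 1, 'O': 1, 'B': 2, 'A': 1, 'I': 2, 'L': 1, 'T': 1, 'Y': 1}
11!/(1!×1!×1!×2!×1!×2!×1!×1!×1!) = 39916800/4 = 9979200

9979200


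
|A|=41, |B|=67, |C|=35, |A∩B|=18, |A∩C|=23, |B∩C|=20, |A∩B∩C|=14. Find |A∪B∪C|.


|A∪B∪C| = 41+67+35-18-23-20+14 = 96

|A∪B∪C| = 96


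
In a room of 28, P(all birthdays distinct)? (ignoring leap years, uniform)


P(all different) = Π(365-i)/365 for i=0..27
= (365/365)×(364/365)×...×(338/365)
= 0.345539

P ≈ 0.3455 ≈ 34.55%


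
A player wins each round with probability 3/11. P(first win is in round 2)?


Geometric: P(X=2) = (1-p)^(k-1)×p = (8/11)^1×3/11 = 24/121

P(X=2) = 24/121 ≈ 19.83%


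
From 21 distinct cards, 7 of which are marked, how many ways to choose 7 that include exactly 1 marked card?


Choose 1 of the 7 marked cards and 6 of the other 14 cards:
C(7,1)×C(14,6) = 7×3003 = 21021

21021


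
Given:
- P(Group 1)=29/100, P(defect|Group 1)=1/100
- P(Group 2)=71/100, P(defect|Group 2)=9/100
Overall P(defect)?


P(B) = Σ P(B|Aᵢ)×P(Aᵢ)
  1/100×29/100 = 29/10000
  9/100×71/100 = 639/10000
Sum = 167/2500

P(defect) = 167/2500 ≈ 6.68%


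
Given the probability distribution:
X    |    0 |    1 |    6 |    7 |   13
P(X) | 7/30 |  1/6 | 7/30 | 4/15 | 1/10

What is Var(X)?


E[X] = 71/15
E[X²] = 578/15
Var(X) = E[X²] - (E[X])² = 578/15 - 5041/225 = 3629/225

Var(X) = 3629/225 ≈ 16.1289


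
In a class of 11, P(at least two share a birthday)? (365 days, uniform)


P(all different) = Π(365-i)/365 for i=0..10
= 0.858859
P(match) = 1 - 0.858859 = 0.141141

P ≈ 0.1411 ≈ 14.11%


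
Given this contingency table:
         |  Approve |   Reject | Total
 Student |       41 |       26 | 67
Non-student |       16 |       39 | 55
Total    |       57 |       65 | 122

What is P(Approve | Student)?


P(Approve | Student) = 41/(41+26) = 41/67

P(Approve|Student) = 41/67 ≈ 61.19%


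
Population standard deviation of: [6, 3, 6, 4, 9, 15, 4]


Mean = 47/7
  (6-47/7)²=25/49
  (3-47/7)²=676/49
  (6-47/7)²=25/49
  (4-47/7)²=361/49
  (9-47/7)²=256/49
  (15-47/7)²=3364/49
  (4-47/7)²=361/49
Σ(x-μ)² = 724/7
σ² = (724/7)/7 = 724/49

σ = √(724/49) ≈ 3.8439


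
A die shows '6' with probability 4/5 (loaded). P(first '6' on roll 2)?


Geometric: P(X=2) = (1-p)^(k-1)×p = (1/5)^1×4/5 = 4/25

P(X=2) = 4/25 ≈ 16.00%


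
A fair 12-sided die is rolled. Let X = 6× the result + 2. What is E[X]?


E[die] = (1+12)/2 = 13/2
E[X] = 6×13/2 + 2 = 41

E[X] = 41


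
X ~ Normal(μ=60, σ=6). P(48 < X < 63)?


z₁=(48-60)/6=-2.0, z₂=(63-60)/6=0.5
P = Φ(0.5) - Φ(-2.0) = 0.691462 - 0.022750 = 0.668712 ≈ 0.6687

P(48 < X < 63) ≈ 0.6687


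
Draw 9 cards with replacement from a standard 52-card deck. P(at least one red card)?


P(not a red card) = 26/52 = 1/2
P(none in 9 draws) = (1/2)^9 = 1/512
P(≥1 red card) = 1 - 1/512 = 511/512

P = 511/512 ≈ 99.80%


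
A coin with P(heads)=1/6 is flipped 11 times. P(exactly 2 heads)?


Binomial: P(X=2) = C(11,2)×p^2×(1-p)^9
= 55 × 1/36 × 1953125/10077696 = 107421875/362797056

P(X=2) = 107421875/362797056 ≈ 29.61%


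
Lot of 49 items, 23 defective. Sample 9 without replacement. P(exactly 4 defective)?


Hypergeometric: C(23,4)×C(26,5)/C(49,9)
= 8855×65780/2054455634 = 164450/580027

P(X=4) = 164450/580027 ≈ 28.35%


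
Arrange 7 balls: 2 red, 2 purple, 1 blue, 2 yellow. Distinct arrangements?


7!/(2!×2!×1!×2!) = 630

630


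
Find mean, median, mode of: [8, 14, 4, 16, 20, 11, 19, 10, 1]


Sorted: [1, 4, 8, 10, 11, 14, 16, 19, 20]
Mean = 103/9
Median = 11
Freq: {8: 1, 14: 1, 4: 1, 16: 1, 20: 1, 11: 1, 19: 1, 10: 1, 1: 1}
Mode: No mode

Mean=103/9, Median=11, Mode=No mode


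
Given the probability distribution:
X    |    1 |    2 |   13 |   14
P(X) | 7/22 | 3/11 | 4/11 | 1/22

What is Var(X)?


E[X] = 137/22
E[X²] = 1579/22
Var(X) = E[X²] - (E[X])² = 1579/22 - 18769/484 = 15969/484

Var(X) = 15969/484 ≈ 32.9938


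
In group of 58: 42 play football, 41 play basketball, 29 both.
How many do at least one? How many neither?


|A∪B| = 42+41-29 = 54
Neither = 58-54 = 4

At least one: 54; Neither: 4


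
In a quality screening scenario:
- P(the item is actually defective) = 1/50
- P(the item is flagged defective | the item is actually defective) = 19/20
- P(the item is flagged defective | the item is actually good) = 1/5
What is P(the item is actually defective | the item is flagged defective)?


Using Bayes' theorem:
P(A|B) = P(B|A)·P(A) / P(B)

P(the item is flagged defective) = 19/20 × 1/50 + 1/5 × 49/50
= 19/1000 + 49/250 = 43/200

P(the item is actually defective|the item is flagged defective) = (19/1000) / (43/200) = 19/215

P(the item is actually defective|the item is flagged defective) = 19/215 ≈ 8.84%


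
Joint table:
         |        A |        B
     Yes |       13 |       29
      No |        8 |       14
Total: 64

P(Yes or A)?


P(Yes∨A) = P(Yes) + P(A) - P(Yes∧A)
= (42 + 21 - 13)/64 = 50/64 = 25/32

P = 25/32 ≈ 78.12%


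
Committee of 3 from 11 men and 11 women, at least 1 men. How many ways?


Count by #men:
  1M,2W: C(11,1)×C(11,2)=605
  2M,1W: C(11,2)×C(11,1)=605
  3M,0W: C(11,3)×C(11,0)=165
Total = 1375

1375


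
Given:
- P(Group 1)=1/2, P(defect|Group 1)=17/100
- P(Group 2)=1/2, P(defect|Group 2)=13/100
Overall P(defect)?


P(B) = Σ P(B|Aᵢ)×P(Aᵢ)
  17/100×1/2 = 17/200
  13/100×1/2 = 13/200
Sum = 3/20

P(defect) = 3/20 ≈ 15.00%


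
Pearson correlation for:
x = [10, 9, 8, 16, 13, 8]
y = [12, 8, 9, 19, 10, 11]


n=6, Σx=64, Σy=69, Σxy=786, Σx²=734, Σy²=871
r = (6×786 - 64×69)/√((6×734 - 64²)(6×871 - 69²))
= 300/√(308×465) = 300/√143220 ≈ 300/378.4442 ≈ 0.7927

r ≈ 0.7927


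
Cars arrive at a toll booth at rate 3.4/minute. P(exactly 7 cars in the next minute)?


Poisson(λ=3.4): P(X=7) = e^(-λ)×λ^k/k!
= e^(-3.4) × 3.4^7 / 7!
≈ 0.03337326996 × 5252.3350144 / 5040 ≈ 0.034779

P(X=7) ≈ 0.034779 ≈ 3.48%


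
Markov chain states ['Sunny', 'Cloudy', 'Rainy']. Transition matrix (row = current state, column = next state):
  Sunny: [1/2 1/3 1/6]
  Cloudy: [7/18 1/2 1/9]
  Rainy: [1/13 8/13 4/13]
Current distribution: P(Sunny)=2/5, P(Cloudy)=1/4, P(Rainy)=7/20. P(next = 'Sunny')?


P(next=Sunny) = Σᵢ P(now=i)×P(i→Sunny)
= 2/5×1/2 + 1/4×7/18 + 7/20×1/13
= 1/5 + 7/72 + 7/260 = 1517/4680

P = 1517/4680 ≈ 0.3241


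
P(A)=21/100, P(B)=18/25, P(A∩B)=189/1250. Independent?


P(A)×P(B) = 189/1250
P(A∩B) = 189/1250
Equal ✓ → Independent

Yes, independent


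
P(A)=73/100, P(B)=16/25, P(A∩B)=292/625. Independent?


P(A)×P(B) = 292/625
P(A∩B) = 292/625
Equal ✓ → Independent

Yes, independent


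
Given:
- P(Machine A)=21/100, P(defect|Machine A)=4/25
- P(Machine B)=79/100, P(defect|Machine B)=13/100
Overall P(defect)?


P(B) = Σ P(B|Aᵢ)×P(Aᵢ)
  4/25×21/100 = 21/625
  13/100×79/100 = 1027/10000
Sum = 1363/10000

P(defect) = 1363/10000 ≈ 13.63%


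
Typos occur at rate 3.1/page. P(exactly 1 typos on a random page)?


Poisson(λ=3.1): P(X=1) = e^(-λ)×λ^k/k!
= e^(-3.1) × 3.1^1 / 1!
≈ 0.04504920239 × 3.1 / 1 ≈ 0.139653

P(X=1) ≈ 0.139653 ≈ 13.97%


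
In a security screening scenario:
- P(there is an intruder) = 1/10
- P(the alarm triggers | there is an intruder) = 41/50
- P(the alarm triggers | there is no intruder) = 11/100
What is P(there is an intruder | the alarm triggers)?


Using Bayes' theorem:
P(A|B) = P(B|A)·P(A) / P(B)

P(the alarm triggers) = 41/50 × 1/10 + 11/100 × 9/10
= 41/500 + 99/1000 = 181/1000

P(there is an intruder|the alarm triggers) = (41/500) / (181/1000) = 82/181

P(there is an intruder|the alarm triggers) = 82/181 ≈ 45.30%


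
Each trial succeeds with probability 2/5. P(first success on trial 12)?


Geometric: P(X=12) = (1-p)^(k-1)×p = (3/5)^11×2/5 = 354294/244140625

P(X=12) = 354294/244140625 ≈ 0.15%


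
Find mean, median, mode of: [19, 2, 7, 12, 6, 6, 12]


Sorted: [2, 6, 6, 7, 12, 12, 19]
Mean = 64/7
Median = 7
Freq: {19: 1, 2: 1, 7: 1, 12: 2, 6: 2}
Mode: [6, 12]

Mean=64/7, Median=7, Mode=[6, 12]


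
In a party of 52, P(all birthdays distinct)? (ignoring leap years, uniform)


P(all different) = Π(365-i)/365 for i=0..51
= (365/365)×(364/365)×...×(314/365)
= 0.021995

P ≈ 0.0220 ≈ 2.20%


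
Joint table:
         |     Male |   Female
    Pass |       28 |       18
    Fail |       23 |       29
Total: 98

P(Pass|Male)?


P(Pass|Male) = 28/(28+23) = 28/51

P = 28/51 ≈ 54.90%


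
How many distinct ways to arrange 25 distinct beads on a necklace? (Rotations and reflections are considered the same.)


Free circular arrangements: rotations and reflections both identified.
(n-1)!/2 = 24!/2 = 620448401733239439360000/2 = 310224200866619719680000

310224200866619719680000


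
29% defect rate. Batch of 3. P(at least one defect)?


P(all good) = (71/100)^3 = 357911/1000000
P(≥1 defect) = 642089/1000000

P = 642089/1000000 ≈ 64.21%


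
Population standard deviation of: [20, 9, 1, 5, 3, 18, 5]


Mean = 61/7
  (20-61/7)²=6241/49
  (9-61/7)²=4/49
  (1-61/7)²=2916/49
  (5-61/7)²=676/49
  (3-61/7)²=1600/49
  (18-61/7)²=4225/49
  (5-61/7)²=676/49
Σ(x-μ)² = 2334/7
σ² = (2334/7)/7 = 2334/49

σ = √(2334/49) ≈ 6.9016


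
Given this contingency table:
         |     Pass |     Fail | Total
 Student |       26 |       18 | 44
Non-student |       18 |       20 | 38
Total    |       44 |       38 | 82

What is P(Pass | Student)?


P(Pass | Student) = 26/(26+18) = 26/44 = 13/22

P(Pass|Student) = 13/22 ≈ 59.09%


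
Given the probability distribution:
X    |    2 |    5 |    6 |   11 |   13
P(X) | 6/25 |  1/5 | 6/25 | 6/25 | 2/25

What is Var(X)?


E[X] = 33/5
E[X²] = 1429/25
Var(X) = E[X²] - (E[X])² = 1429/25 - 1089/25 = 68/5

Var(X) = 68/5 ≈ 13.6000


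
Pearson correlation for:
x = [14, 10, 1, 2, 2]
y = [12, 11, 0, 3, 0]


n=5, Σx=29, Σy=26, Σxy=284, Σx²=305, Σy²=274
r = (5×284 - 29×26)/√((5×305 - 29²)(5×274 - 26²))
= 666/√(684×694) = 666/√474696 ≈ 666/688.9819 ≈ 0.9666

r ≈ 0.9666


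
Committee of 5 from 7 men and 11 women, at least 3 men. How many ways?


Count by #men:
  3M,2W: C(7,3)×C(11,2)=1925
  4M,1W: C(7,4)×C(11,1)=385
  5M,0W: C(7,5)×C(11,0)=21
Total = 2331

2331


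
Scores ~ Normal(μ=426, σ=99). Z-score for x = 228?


z = (x - μ)/σ = (228 - 426)/99 = -2.0

z = -2.0


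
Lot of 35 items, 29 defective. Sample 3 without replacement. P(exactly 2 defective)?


Hypergeometric: C(29,2)×C(6,1)/C(35,3)
= 406×6/6545 = 348/935

P(X=2) = 348/935 ≈ 37.22%


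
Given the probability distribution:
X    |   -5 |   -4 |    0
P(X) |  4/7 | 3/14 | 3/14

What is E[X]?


E[X] = Σ x·P(X=x)
= (-5)×(4/7) + (-4)×(3/14) + (0)×(3/14)
= -26/7

E[X] = -26/7


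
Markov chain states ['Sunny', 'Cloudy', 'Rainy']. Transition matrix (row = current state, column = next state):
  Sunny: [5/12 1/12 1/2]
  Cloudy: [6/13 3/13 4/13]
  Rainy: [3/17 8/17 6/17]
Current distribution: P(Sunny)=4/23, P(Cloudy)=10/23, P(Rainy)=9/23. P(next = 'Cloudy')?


P(next=Cloudy) = Σᵢ P(now=i)×P(i→Cloudy)
= 4/23×1/12 + 10/23×3/13 + 9/23×8/17
= 1/69 + 30/299 + 72/391 = 4559/15249

P = 4559/15249 ≈ 0.2990


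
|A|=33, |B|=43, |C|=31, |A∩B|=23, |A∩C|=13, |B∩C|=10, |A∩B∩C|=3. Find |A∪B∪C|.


|A∪B∪C| = 33+43+31-23-13-10+3 = 64

|A∪B∪C| = 64


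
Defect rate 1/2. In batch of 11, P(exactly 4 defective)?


Binomial: P(X=4) = C(11,4)×p^4×(1-p)^7
= 330 × 1/16 × 1/128 = 165/1024

P(X=4) = 165/1024 ≈ 16.11%


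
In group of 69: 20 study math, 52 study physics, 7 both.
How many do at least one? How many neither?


|A∪B| = 20+52-7 = 65
Neither = 69-65 = 4

At least one: 65; Neither: 4


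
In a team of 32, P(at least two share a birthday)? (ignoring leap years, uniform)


P(all different) = Π(365-i)/365 for i=0..31
= 0.246652
P(match) = 1 - 0.246652 = 0.753348

P ≈ 0.7533 ≈ 75.33%


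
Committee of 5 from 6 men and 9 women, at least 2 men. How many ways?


Count by #men:
  2M,3W: C(6,2)×C(9,3)=1260
  3M,2W: C(6,3)×C(9,2)=720
  4M,1W: C(6,4)×C(9,1)=135
  5M,0W: C(6,5)×C(9,0)=6
Total = 2121

2121


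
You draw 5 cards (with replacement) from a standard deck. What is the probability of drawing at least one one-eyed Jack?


P(not a one-eyed Jack) = 50/52 = 25/26
P(none in 5 draws) = (25/26)^5 = 9765625/11881376
P(≥1 one-eyed Jack) = 1 - 9765625/11881376 = 2115751/11881376

P = 2115751/11881376 ≈ 17.81%


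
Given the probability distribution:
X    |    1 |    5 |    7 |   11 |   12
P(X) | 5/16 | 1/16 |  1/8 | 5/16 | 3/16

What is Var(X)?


E[X] = 115/16
E[X²] = 1165/16
Var(X) = E[X²] - (E[X])² = 1165/16 - 13225/256 = 5415/256

Var(X) = 5415/256 ≈ 21.1523


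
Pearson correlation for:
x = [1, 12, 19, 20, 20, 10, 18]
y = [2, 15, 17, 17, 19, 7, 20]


n=7, Σx=100, Σy=97, Σxy=1655, Σx²=1730, Σy²=1617
r = (7×1655 - 100×97)/√((7×1730 - 100²)(7×1617 - 97²))
= 1885/√(2110×1910) = 1885/√4030100 ≈ 1885/2007.5109 ≈ 0.9390

r ≈ 0.9390


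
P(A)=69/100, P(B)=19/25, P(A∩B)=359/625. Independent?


P(A)×P(B) = 1311/2500
P(A∩B) = 359/625
Not equal → NOT independent

No, not independent


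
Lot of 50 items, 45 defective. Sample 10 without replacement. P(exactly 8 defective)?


Hypergeometric: C(45,8)×C(5,2)/C(50,10)
= 215553195×10/10272278170 = 11115/52969

P(X=8) = 11115/52969 ≈ 20.98%


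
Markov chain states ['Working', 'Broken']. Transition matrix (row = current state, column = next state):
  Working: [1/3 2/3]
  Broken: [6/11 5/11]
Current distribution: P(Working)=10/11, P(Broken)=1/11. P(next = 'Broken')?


P(next=Broken) = Σᵢ P(now=i)×P(i→Broken)
= 10/11×2/3 + 1/11×5/11
= 20/33 + 5/121 = 235/363

P = 235/363 ≈ 0.6474


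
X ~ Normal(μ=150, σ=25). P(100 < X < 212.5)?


z₁=(100-150)/25=-2.0, z₂=(212.5-150)/25=2.5
P = Φ(2.5) - Φ(-2.0) = 0.993790 - 0.022750 = 0.971040 ≈ 0.9710

P(100 < X < 212.5) ≈ 0.9710


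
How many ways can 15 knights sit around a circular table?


Circular arrangements of 15 distinct objects: fix one position to break rotational symmetry.
(n-1)! = 14! = 87178291200

87178291200


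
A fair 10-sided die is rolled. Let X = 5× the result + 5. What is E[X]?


E[die] = (1+10)/2 = 11/2
E[X] = 5×11/2 + 5 = 65/2

E[X] = 65/2


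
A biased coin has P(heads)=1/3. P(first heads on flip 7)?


Geometric: P(X=7) = (1-p)^(k-1)×p = (2/3)^6×1/3 = 64/2187

P(X=7) = 64/2187 ≈ 2.93%


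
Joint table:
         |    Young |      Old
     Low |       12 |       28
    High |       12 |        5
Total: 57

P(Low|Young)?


P(Low|Young) = 12/(12+12) = 12/24 = 1/2

P = 1/2 ≈ 50.00%


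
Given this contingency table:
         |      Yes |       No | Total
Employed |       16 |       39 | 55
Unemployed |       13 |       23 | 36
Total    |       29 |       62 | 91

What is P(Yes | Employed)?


P(Yes | Employed) = 16/(16+39) = 16/55

P(Yes|Employed) = 16/55 ≈ 29.09%


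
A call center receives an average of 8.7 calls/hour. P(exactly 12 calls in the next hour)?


Poisson(λ=8.7): P(X=12) = e^(-λ)×λ^k/k!
= e^(-8.7) × 8.7^12 / 12!
≈ 0.000166585811 × 188031682201 / 479001600 ≈ 0.065393

P(X=12) ≈ 0.065393 ≈ 6.54%


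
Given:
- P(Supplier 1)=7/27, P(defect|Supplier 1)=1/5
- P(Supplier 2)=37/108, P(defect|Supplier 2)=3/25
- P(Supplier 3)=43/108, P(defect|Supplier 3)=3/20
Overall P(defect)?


P(B) = Σ P(B|Aᵢ)×P(Aᵢ)
  1/5×7/27 = 7/135
  3/25×37/108 = 37/900
  3/20×43/108 = 43/720
Sum = 1649/10800

P(defect) = 1649/10800 ≈ 15.27%


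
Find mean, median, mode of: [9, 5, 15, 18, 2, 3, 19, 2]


Sorted: [2, 2, 3, 5, 9, 15, 18, 19]
Mean = 73/8
Median = 7
Freq: {9: 1, 5: 1, 15: 1, 18: 1, 2: 2, 3: 1, 19: 1}
Mode: [2]

Mean=73/8, Median=7, Mode=2


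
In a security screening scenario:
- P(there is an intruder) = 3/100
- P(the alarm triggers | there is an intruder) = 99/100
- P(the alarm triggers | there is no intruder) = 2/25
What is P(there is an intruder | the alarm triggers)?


Using Bayes' theorem:
P(A|B) = P(B|A)·P(A) / P(B)

P(the alarm triggers) = 99/100 × 3/100 + 2/25 × 97/100
= 297/10000 + 97/1250 = 1073/10000

P(there is an intruder|the alarm triggers) = (297/10000) / (1073/10000) = 297/1073

P(there is an intruder|the alarm triggers) = 297/1073 ≈ 27.68%


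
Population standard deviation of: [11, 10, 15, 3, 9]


Mean = 48/5
  (11-48/5)²=49/25
  (10-48/5)²=4/25
  (15-48/5)²=729/25
  (3-48/5)²=1089/25
  (9-48/5)²=9/25
Σ(x-μ)² = 376/5
σ² = (376/5)/5 = 376/25

σ = √(376/25) ≈ 3.8781


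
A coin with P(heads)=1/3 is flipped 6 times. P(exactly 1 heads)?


Binomial: P(X=1) = C(6,1)×p^1×(1-p)^5
= 6 × 1/3 × 32/243 = 64/243

P(X=1) = 64/243 ≈ 26.34%


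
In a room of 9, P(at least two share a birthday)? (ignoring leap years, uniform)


P(all different) = Π(365-i)/365 for i=0..8
= 0.905376
P(match) = 1 - 0.905376 = 0.094624

P ≈ 0.0946 ≈ 9.46%


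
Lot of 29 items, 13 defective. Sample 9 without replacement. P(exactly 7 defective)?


Hypergeometric: C(13,7)×C(16,2)/C(29,9)
= 1716×120/10015005 = 96/4669

P(X=7) = 96/4669 ≈ 2.06%


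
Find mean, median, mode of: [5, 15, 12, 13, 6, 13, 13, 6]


Sorted: [5, 6, 6, 12, 13, 13, 13, 15]
Mean = 83/8
Median = 25/2
Freq: {5: 1, 15: 1, 12: 1, 13: 3, 6: 2}
Mode: [13]

Mean=83/8, Median=25/2, Mode=13


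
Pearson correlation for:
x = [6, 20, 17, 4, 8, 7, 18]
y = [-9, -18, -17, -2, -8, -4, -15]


n=7, Σx=80, Σy=-73, Σxy=-1073, Σx²=1178, Σy²=1003
r = (7×(-1073) - 80×(-73))/√((7×1178 - 80²)(7×1003 - (-73)²))
= -1671/√(1846×1692) = -1671/√3123432 ≈ -1671/1767.3234 ≈ -0.9455

r ≈ -0.9455


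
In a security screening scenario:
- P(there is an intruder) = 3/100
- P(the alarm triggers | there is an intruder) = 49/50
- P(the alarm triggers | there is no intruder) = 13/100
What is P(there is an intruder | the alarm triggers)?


Using Bayes' theorem:
P(A|B) = P(B|A)·P(A) / P(B)

P(the alarm triggers) = 49/50 × 3/100 + 13/100 × 97/100
= 147/5000 + 1261/10000 = 311/2000

P(there is an intruder|the alarm triggers) = (147/5000) / (311/2000) = 294/1555

P(there is an intruder|the alarm triggers) = 294/1555 ≈ 18.91%


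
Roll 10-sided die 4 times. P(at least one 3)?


P(no 3)^4 = (9/10)^4 = 6561/10000
P(≥1) = 1 - 6561/10000 = 3439/10000

P = 3439/10000 ≈ 34.39%


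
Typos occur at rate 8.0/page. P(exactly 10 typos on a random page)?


Poisson(λ=8.0): P(X=10) = e^(-λ)×λ^k/k!
= e^(-8.0) × 8.0^10 / 10!
≈ 0.0003354626279 × 1073741824 / 3628800 ≈ 0.099262

P(X=10) ≈ 0.099262 ≈ 9.93%


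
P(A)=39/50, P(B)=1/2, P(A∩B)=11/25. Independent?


P(A)×P(B) = 39/100
P(A∩B) = 11/25
Not equal → NOT independent

No, not independent


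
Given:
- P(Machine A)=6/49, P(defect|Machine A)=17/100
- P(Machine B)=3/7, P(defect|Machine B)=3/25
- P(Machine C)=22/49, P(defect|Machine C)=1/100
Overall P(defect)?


P(B) = Σ P(B|Aᵢ)×P(Aᵢ)
  17/100×6/49 = 51/2450
  3/25×3/7 = 9/175
  1/100×22/49 = 11/2450
Sum = 94/1225

P(defect) = 94/1225 ≈ 7.67%


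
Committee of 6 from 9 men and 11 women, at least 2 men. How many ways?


Count by #men:
  2M,4W: C(9,2)×C(11,4)=11880
  3M,3W: C(9,3)×C(11,3)=13860
  4M,2W: C(9,4)×C(11,2)=6930
  5M,1W: C(9,5)×C(11,1)=1386
  6M,0W: C(9,6)×C(11,0)=84
Total = 34140

34140


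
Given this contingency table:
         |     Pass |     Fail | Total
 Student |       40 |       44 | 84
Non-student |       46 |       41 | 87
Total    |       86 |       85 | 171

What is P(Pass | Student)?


P(Pass | Student) = 40/(40+44) = 40/84 = 10/21

P(Pass|Student) = 10/21 ≈ 47.62%


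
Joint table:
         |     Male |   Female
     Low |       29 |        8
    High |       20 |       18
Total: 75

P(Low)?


P(Low) = (29+8)/75 = 37/75

P(Low) = 37/75 ≈ 49.33%


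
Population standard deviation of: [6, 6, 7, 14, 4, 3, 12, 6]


Mean = 58/8 = 29/4
  (6-29/4)²=25/16
  (6-29/4)²=25/16
  (7-29/4)²=1/16
  (14-29/4)²=729/16
  (4-29/4)²=169/16
  (3-29/4)²=289/16
  (12-29/4)²=361/16
  (6-29/4)²=25/16
Σ(x-μ)² = 203/2
σ² = (203/2)/8 = 203/16

σ = √(203/16) ≈ 3.5620


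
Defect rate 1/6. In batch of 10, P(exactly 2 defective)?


Binomial: P(X=2) = C(10,2)×p^2×(1-p)^8
= 45 × 1/36 × 390625/1679616 = 1953125/6718464

P(X=2) = 1953125/6718464 ≈ 29.07%


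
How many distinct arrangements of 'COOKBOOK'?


Letters: 8, freq: {'C': 1, 'O': 4, 'K': 2, 'B': 1}
8!/(1!×4!×2!×1!) = 40320/48 = 840

840


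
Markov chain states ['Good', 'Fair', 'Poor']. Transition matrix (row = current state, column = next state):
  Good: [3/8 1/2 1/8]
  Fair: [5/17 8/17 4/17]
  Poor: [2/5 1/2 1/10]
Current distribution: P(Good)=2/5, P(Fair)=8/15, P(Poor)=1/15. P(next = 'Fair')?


P(next=Fair) = Σᵢ P(now=i)×P(i→Fair)
= 2/5×1/2 + 8/15×8/17 + 1/15×1/2
= 1/5 + 64/255 + 1/30 = 247/510

P = 247/510 ≈ 0.4843


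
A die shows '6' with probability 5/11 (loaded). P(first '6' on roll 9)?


Geometric: P(X=9) = (1-p)^(k-1)×p = (6/11)^8×5/11 = 8398080/2357947691

P(X=9) = 8398080/2357947691 ≈ 0.36%


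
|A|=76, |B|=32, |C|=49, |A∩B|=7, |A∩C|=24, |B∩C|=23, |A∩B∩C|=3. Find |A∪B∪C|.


|A∪B∪C| = 76+32+49-7-24-23+3 = 106

|A∪B∪C| = 106


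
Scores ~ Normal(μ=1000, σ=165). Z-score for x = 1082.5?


z = (x - μ)/σ = (1082.5 - 1000)/165 = 0.5

z = 0.5


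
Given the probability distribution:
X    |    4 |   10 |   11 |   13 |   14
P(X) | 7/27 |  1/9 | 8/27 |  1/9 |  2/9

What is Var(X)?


E[X] = 269/27
E[X²] = 1021/9
Var(X) = E[X²] - (E[X])² = 1021/9 - 72361/729 = 10340/729

Var(X) = 10340/729 ≈ 14.1838


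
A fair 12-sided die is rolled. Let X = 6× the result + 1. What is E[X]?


E[die] = (1+12)/2 = 13/2
E[X] = 6×13/2 + 1 = 40

E[X] = 40


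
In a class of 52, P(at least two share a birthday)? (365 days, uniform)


P(all different) = Π(365-i)/365 for i=0..51
= 0.021995
P(match) = 1 - 0.021995 = 0.978005

P ≈ 0.9780 ≈ 97.80%


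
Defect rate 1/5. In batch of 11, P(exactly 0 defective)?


Binomial: P(X=0) = C(11,0)×p^0×(1-p)^11
= 1 × 1 × 4194304/48828125 = 4194304/48828125

P(X=0) = 4194304/48828125 ≈ 8.59%


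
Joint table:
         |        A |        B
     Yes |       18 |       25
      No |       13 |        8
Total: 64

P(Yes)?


P(Yes) = (18+25)/64 = 43/64

P(Yes) = 43/64 ≈ 67.19%


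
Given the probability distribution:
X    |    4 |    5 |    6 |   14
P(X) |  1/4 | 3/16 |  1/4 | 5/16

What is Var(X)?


E[X] = 125/16
E[X²] = 1263/16
Var(X) = E[X²] - (E[X])² = 1263/16 - 15625/256 = 4583/256

Var(X) = 4583/256 ≈ 17.9023


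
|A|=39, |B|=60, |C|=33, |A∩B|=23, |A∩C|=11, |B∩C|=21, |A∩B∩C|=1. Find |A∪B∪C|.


|A∪B∪C| = 39+60+33-23-11-21+1 = 78

|A∪B∪C| = 78


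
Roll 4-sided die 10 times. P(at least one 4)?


P(no 4)^10 = (3/4)^10 = 59049/1048576
P(≥1) = 1 - 59049/1048576 = 989527/1048576

P = 989527/1048576 ≈ 94.37%


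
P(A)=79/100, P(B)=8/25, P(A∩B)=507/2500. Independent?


P(A)×P(B) = 158/625
P(A∩B) = 507/2500
Not equal → NOT independent

No, not independent


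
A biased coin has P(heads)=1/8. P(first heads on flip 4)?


Geometric: P(X=4) = (1-p)^(k-1)×p = (7/8)^3×1/8 = 343/4096

P(X=4) = 343/4096 ≈ 8.37%


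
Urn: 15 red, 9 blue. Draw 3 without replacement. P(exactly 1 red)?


Hypergeometric: C(15,1)×C(9,2)/C(24,3)
= 15×36/2024 = 135/506

P(X=1) = 135/506 ≈ 26.68%


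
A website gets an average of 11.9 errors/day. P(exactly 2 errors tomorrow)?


Poisson(λ=11.9): P(X=2) = e^(-λ)×λ^k/k!
= e^(-11.9) × 11.9^2 / 2!
≈ 6.790404807e-06 × 141.61 / 2 ≈ 0.000481

P(X=2) ≈ 0.000481 ≈ 0.05%


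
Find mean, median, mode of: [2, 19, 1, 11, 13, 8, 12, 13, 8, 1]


Sorted: [1, 1, 2, 8, 8, 11, 12, 13, 13, 19]
Mean = 88/10 = 44/5
Median = 19/2
Freq: {2: 1, 19: 1, 1: 2, 11: 1, 13: 2, 8: 2, 12: 1}
Mode: [1, 8, 13]

Mean=44/5, Median=19/2, Mode=[1, 8, 13]


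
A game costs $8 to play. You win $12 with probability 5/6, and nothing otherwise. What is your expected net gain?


E[gain] = (12-8)×5/6 + (-8)×1/6
= 10/3 - 4/3 = 2

Expected net gain = $2 ≈ $2.00


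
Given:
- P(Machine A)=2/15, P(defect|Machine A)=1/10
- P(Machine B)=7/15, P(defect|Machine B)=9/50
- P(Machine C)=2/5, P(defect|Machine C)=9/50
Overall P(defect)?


P(B) = Σ P(B|Aᵢ)×P(Aᵢ)
  1/10×2/15 = 1/75
  9/50×7/15 = 21/250
  9/50×2/5 = 9/125
Sum = 127/750

P(defect) = 127/750 ≈ 16.93%


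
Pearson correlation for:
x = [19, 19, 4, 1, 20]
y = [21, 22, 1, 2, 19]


n=5, Σx=63, Σy=65, Σxy=1203, Σx²=1139, Σy²=1291
r = (5×1203 - 63×65)/√((5×1139 - 63²)(5×1291 - 65²))
= 1920/√(1726×2230) = 1920/√3848980 ≈ 1920/1961.8817 ≈ 0.9787

r ≈ 0.9787


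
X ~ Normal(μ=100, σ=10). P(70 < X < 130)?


z₁=(70-100)/10=-3.0, z₂=(130-100)/10=3.0
P = Φ(3.0) - Φ(-3.0) = 0.998650 - 0.001350 = 0.997300 ≈ 0.9973

P(70 < X < 130) ≈ 0.9973


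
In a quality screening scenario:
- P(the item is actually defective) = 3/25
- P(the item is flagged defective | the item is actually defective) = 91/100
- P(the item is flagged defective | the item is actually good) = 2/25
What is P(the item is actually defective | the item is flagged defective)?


Using Bayes' theorem:
P(A|B) = P(B|A)·P(A) / P(B)

P(the item is flagged defective) = 91/100 × 3/25 + 2/25 × 22/25
= 273/2500 + 44/625 = 449/2500

P(the item is actually defective|the item is flagged defective) = (273/2500) / (449/2500) = 273/449

P(the item is actually defective|the item is flagged defective) = 273/449 ≈ 60.80%


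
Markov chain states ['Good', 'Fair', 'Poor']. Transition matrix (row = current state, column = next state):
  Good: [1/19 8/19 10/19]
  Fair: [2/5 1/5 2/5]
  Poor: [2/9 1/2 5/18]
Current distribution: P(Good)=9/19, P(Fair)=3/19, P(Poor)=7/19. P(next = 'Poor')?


P(next=Poor) = Σᵢ P(now=i)×P(i→Poor)
= 9/19×10/19 + 3/19×2/5 + 7/19×5/18
= 90/361 + 6/95 + 35/342 = 13477/32490

P = 13477/32490 ≈ 0.4148


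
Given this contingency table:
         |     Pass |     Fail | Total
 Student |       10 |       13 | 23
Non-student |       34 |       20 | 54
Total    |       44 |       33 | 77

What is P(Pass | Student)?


P(Pass | Student) = 10/(10+13) = 10/23

P(Pass|Student) = 10/23 ≈ 43.48%


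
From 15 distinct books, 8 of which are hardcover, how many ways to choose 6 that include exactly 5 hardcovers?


Choose 5 of the 8 hardcovers and 1 of the other 7 books:
C(8,5)×C(7,1) = 56×7 = 392

392


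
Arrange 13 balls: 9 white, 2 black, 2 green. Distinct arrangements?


13!/(9!×2!×2!) = 4290

4290


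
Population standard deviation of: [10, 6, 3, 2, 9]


Mean = 30/5 = 6
  (10-6)²=16
  (6-6)²=0
  (3-6)²=9
  (2-6)²=16
  (9-6)²=9
Σ(x-μ)² = 50
σ² = 50/5 = 10

σ = √(10) ≈ 3.1623


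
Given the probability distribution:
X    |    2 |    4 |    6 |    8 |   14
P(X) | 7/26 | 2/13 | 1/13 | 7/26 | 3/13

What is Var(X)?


E[X] = 7
E[X²] = 894/13
Var(X) = E[X²] - (E[X])² = 894/13 - 49 = 257/13

Var(X) = 257/13 ≈ 19.7692


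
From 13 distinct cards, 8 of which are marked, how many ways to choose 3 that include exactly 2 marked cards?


Choose 2 of the 8 marked cards and 1 of the other 5 cards:
C(8,2)×C(5,1) = 28×5 = 140

140


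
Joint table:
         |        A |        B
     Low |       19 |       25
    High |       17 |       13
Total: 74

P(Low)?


P(Low) = (19+25)/74 = 44/74 = 22/37

P(Low) = 22/37 ≈ 59.46%


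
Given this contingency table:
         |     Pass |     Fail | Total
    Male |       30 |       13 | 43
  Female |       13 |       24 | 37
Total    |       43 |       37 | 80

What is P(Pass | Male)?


P(Pass | Male) = 30/(30+13) = 30/43

P(Pass|Male) = 30/43 ≈ 69.77%


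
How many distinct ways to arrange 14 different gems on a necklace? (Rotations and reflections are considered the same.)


Free circular arrangements: rotations and reflections both identified.
(n-1)!/2 = 13!/2 = 6227020800/2 = 3113510400

3113510400


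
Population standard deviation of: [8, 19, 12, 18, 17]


Mean = 74/5
  (8-74/5)²=1156/25
  (19-74/5)²=441/25
  (12-74/5)²=196/25
  (18-74/5)²=256/25
  (17-74/5)²=121/25
Σ(x-μ)² = 434/5
σ² = (434/5)/5 = 434/25

σ = √(434/25) ≈ 4.1665


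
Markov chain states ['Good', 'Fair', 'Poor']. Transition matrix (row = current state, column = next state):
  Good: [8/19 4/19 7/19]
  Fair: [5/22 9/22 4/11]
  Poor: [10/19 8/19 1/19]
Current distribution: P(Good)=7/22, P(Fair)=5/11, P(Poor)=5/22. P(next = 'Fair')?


P(next=Fair) = Σᵢ P(now=i)×P(i→Fair)
= 7/22×4/19 + 5/11×9/22 + 5/22×8/19
= 14/209 + 45/242 + 20/209 = 1603/4598

P = 1603/4598 ≈ 0.3486


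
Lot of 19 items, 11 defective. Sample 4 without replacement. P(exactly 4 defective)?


Hypergeometric: C(11,4)×C(8,0)/C(19,4)
= 330×1/3876 = 55/646

P(X=4) = 55/646 ≈ 8.51%


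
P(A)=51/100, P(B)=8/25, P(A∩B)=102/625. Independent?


P(A)×P(B) = 102/625
P(A∩B) = 102/625
Equal ✓ → Independent

Yes, independent


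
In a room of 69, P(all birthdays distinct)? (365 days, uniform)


P(all different) = Π(365-i)/365 for i=0..68
= (365/365)×(364/365)×...×(297/365)
= 0.001036

P ≈ 0.0010 ≈ 0.10%


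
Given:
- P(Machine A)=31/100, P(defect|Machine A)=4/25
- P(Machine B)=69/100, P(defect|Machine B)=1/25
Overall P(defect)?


P(B) = Σ P(B|Aᵢ)×P(Aᵢ)
  4/25×31/100 = 31/625
  1/25×69/100 = 69/2500
Sum = 193/2500

P(defect) = 193/2500 ≈ 7.72%


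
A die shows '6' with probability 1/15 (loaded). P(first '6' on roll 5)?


Geometric: P(X=5) = (1-p)^(k-1)×p = (14/15)^4×1/15 = 38416/759375

P(X=5) = 38416/759375 ≈ 5.06%


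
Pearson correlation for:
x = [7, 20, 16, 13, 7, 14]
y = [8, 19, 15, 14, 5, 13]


n=6, Σx=77, Σy=74, Σxy=1075, Σx²=1119, Σy²=1040
r = (6×1075 - 77×74)/√((6×1119 - 77²)(6×1040 - 74²))
= 752/√(785×764) = 752/√599740 ≈ 752/774.4288 ≈ 0.9710

r ≈ 0.9710


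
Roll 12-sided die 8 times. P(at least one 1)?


P(no 1)^8 = (11/12)^8 = 214358881/429981696
P(≥1) = 1 - 214358881/429981696 = 215622815/429981696

P = 215622815/429981696 ≈ 50.15%


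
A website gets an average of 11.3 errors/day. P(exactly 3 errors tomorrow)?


Poisson(λ=11.3): P(X=3) = e^(-λ)×λ^k/k!
= e^(-11.3) × 11.3^3 / 3!
≈ 1.237292426e-05 × 1442.897 / 6 ≈ 0.002975

P(X=3) ≈ 0.002975 ≈ 0.30%


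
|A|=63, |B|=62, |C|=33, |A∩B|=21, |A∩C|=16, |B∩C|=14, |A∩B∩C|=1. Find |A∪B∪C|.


|A∪B∪C| = 63+62+33-21-16-14+1 = 108

|A∪B∪C| = 108


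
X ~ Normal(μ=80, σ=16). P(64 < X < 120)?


z₁=(64-80)/16=-1.0, z₂=(120-80)/16=2.5
P = Φ(2.5) - Φ(-1.0) = 0.993790 - 0.158655 = 0.835135 ≈ 0.8351

P(64 < X < 120) ≈ 0.8351


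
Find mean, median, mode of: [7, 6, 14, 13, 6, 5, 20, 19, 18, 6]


Sorted: [5, 6, 6, 6, 7, 13, 14, 18, 19, 20]
Mean = 114/10 = 57/5
Median = 10
Freq: {7: 1, 6: 3, 14: 1, 13: 1, 5: 1, 20: 1, 19: 1, 18: 1}
Mode: [6]

Mean=57/5, Median=10, Mode=6


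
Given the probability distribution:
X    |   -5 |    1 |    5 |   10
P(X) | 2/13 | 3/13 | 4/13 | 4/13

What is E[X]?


E[X] = Σ x·P(X=x)
= (-5)×(2/13) + (1)×(3/13) + (5)×(4/13) + (10)×(4/13)
= 53/13

E[X] = 53/13


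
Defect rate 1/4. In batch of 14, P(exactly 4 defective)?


Binomial: P(X=4) = C(14,4)×p^4×(1-p)^10
= 1001 × 1/256 × 59049/1048576 = 59108049/268435456

P(X=4) = 59108049/268435456 ≈ 22.02%


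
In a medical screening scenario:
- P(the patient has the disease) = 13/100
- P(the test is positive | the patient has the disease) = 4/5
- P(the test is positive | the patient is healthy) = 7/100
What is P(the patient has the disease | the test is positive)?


Using Bayes' theorem:
P(A|B) = P(B|A)·P(A) / P(B)

P(the test is positive) = 4/5 × 13/100 + 7/100 × 87/100
= 13/125 + 609/10000 = 1649/10000

P(the patient has the disease|the test is positive) = (13/125) / (1649/10000) = 1040/1649

P(the patient has the disease|the test is positive) = 1040/1649 ≈ 63.07%


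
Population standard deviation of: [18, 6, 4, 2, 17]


Mean = 47/5
  (18-47/5)²=1849/25
  (6-47/5)²=289/25
  (4-47/5)²=729/25
  (2-47/5)²=1369/25
  (17-47/5)²=1444/25
Σ(x-μ)² = 1136/5
σ² = (1136/5)/5 = 1136/25

σ = √(1136/25) ≈ 6.7409


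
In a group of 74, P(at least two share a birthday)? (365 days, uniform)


P(all different) = Π(365-i)/365 for i=0..73
= 0.000351
P(match) = 1 - 0.000351 = 0.999649

P ≈ 0.9996 ≈ 99.96%


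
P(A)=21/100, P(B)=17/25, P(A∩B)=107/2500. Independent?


P(A)×P(B) = 357/2500
P(A∩B) = 107/2500
Not equal → NOT independent

No, not independent


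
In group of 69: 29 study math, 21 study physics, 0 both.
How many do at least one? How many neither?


|A∪B| = 29+21-0 = 50
Neither = 69-50 = 19

At least one: 50; Neither: 19


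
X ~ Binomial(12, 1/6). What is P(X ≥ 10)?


P(X ≥ 10) = Σ P(X=i) for i=10..12
P(X=10) = 275/362797056
P(X=11) = 5/181398528
P(X=12) = 1/2176782336
Sum = 1711/2176782336

P(X ≥ 10) = 1711/2176782336 ≈ 0.00%


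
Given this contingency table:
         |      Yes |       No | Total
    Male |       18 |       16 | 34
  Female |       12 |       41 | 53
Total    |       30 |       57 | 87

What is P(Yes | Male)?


P(Yes | Male) = 18/(18+16) = 18/34 = 9/17

P(Yes|Male) = 9/17 ≈ 52.94%


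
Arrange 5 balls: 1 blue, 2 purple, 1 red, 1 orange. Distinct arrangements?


5!/(1!×2!×1!×1!) = 60

60


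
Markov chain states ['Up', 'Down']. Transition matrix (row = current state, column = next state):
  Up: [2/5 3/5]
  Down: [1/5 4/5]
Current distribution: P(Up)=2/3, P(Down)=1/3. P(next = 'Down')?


P(next=Down) = Σᵢ P(now=i)×P(i→Down)
= 2/3×3/5 + 1/3×4/5
= 2/5 + 4/15 = 2/3

P = 2/3 ≈ 0.6667


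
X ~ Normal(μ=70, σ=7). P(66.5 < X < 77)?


z₁=(66.5-70)/7=-0.5, z₂=(77-70)/7=1.0
P = Φ(1.0) - Φ(-0.5) = 0.841345 - 0.308538 = 0.532807 ≈ 0.5328

P(66.5 < X < 77) ≈ 0.5328


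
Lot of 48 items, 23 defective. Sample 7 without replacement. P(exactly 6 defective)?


Hypergeometric: C(23,6)×C(25,1)/C(48,7)
= 100947×25/73629072 = 3325/97008

P(X=6) = 3325/97008 ≈ 3.43%


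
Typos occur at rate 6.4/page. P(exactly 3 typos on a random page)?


Poisson(λ=6.4): P(X=3) = e^(-λ)×λ^k/k!
= e^(-6.4) × 6.4^3 / 3!
≈ 0.001661557273 × 262.144 / 6 ≈ 0.072595

P(X=3) ≈ 0.072595 ≈ 7.26%


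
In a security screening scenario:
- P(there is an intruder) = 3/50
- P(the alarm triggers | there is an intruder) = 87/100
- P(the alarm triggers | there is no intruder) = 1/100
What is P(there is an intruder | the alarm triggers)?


Using Bayes' theorem:
P(A|B) = P(B|A)·P(A) / P(B)

P(the alarm triggers) = 87/100 × 3/50 + 1/100 × 47/50
= 261/5000 + 47/5000 = 77/1250

P(there is an intruder|the alarm triggers) = (261/5000) / (77/1250) = 261/308

P(there is an intruder|the alarm triggers) = 261/308 ≈ 84.74%


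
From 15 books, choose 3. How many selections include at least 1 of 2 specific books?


Complement: C(15,3) - C(13,3) = 455 - 286 = 169

169


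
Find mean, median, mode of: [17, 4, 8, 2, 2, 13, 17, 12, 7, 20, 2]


Sorted: [2, 2, 2, 4, 7, 8, 12, 13, 17, 17, 20]
Mean = 104/11
Median = 8
Freq: {17: 2, 4: 1, 8: 1, 2: 3, 13: 1, 12: 1, 7: 1, 20: 1}
Mode: [2]

Mean=104/11, Median=8, Mode=2


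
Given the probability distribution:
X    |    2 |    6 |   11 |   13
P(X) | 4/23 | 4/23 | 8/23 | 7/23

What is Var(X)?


E[X] = 211/23
E[X²] = 2311/23
Var(X) = E[X²] - (E[X])² = 2311/23 - 44521/529 = 8632/529

Var(X) = 8632/529 ≈ 16.3176


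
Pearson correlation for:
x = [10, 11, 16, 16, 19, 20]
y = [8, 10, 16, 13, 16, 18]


n=6, Σx=92, Σy=81, Σxy=1318, Σx²=1494, Σy²=1169
r = (6×1318 - 92×81)/√((6×1494 - 92²)(6×1169 - 81²))
= 456/√(500×453) = 456/√226500 ≈ 456/475.9202 ≈ 0.9581

r ≈ 0.9581


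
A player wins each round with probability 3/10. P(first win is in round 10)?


Geometric: P(X=10) = (1-p)^(k-1)×p = (7/10)^9×3/10 = 121060821/10000000000

P(X=10) = 121060821/10000000000 ≈ 1.21%


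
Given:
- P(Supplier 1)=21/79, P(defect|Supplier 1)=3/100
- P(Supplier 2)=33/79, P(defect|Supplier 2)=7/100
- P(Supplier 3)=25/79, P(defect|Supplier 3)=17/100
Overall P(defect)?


P(B) = Σ P(B|Aᵢ)×P(Aᵢ)
  3/100×21/79 = 63/7900
  7/100×33/79 = 231/7900
  17/100×25/79 = 17/316
Sum = 719/7900

P(defect) = 719/7900 ≈ 9.10%


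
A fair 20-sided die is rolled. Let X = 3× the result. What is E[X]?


E[die] = (1+20)/2 = 21/2
E[X] = 3 × 21/2 = 63/2

E[X] = 63/2


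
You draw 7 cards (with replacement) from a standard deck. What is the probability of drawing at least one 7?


P(not a 7) = 48/52 = 12/13
P(none in 7 draws) = (12/13)^7 = 35831808/62748517
P(≥1 7) = 1 - 35831808/62748517 = 26916709/62748517

P = 26916709/62748517 ≈ 42.90%


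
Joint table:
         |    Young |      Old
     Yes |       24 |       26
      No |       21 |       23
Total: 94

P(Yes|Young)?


P(Yes|Young) = 24/(24+21) = 24/45 = 8/15

P = 8/15 ≈ 53.33%


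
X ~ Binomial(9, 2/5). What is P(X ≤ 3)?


P(X ≤ 3) = Σ P(X=i) for i=0..3
P(X=0) = 19683/1953125
P(X=1) = 118098/1953125
P(X=2) = 314928/1953125
P(X=3) = 489888/1953125
Sum = 942597/1953125

P(X ≤ 3) = 942597/1953125 ≈ 48.26%


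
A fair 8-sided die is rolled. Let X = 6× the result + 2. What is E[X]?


E[die] = (1+8)/2 = 9/2
E[X] = 6×9/2 + 2 = 29

E[X] = 29


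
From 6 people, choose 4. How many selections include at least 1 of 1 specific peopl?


Complement: C(6,4) - C(5,4) = 15 - 5 = 10

10


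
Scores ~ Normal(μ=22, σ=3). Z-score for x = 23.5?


z = (x - μ)/σ = (23.5 - 22)/3 = 0.5

z = 0.5


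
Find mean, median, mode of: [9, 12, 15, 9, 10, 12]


Sorted: [9, 9, 10, 12, 12, 15]
Mean = 67/6
Median = 11
Freq: {9: 2, 12: 2, 15: 1, 10: 1}
Mode: [9, 12]

Mean=67/6, Median=11, Mode=[9, 12]


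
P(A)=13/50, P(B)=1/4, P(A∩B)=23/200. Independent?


P(A)×P(B) = 13/200
P(A∩B) = 23/200
Not equal → NOT independent

No, not independent


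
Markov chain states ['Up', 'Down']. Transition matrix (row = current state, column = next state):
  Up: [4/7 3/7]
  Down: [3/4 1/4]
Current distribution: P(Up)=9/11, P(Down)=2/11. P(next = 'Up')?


P(next=Up) = Σᵢ P(now=i)×P(i→Up)
= 9/11×4/7 + 2/11×3/4
= 36/77 + 3/22 = 93/154

P = 93/154 ≈ 0.6039


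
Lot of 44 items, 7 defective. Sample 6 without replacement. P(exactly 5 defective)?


Hypergeometric: C(7,5)×C(37,1)/C(44,6)
= 21×37/7059052 = 111/1008436

P(X=5) = 111/1008436 ≈ 0.01%


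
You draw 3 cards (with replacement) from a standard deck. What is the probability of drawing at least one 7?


P(not a 7) = 48/52 = 12/13
P(none in 3 draws) = (12/13)^3 = 1728/2197
P(≥1 7) = 1 - 1728/2197 = 469/2197

P = 469/2197 ≈ 21.35%


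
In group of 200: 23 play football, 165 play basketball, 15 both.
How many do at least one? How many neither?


|A∪B| = 23+165-15 = 173
Neither = 200-173 = 27

At least one: 173; Neither: 27


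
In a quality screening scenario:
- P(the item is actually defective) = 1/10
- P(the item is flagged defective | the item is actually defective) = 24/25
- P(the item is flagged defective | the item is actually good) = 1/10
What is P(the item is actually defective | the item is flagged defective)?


Using Bayes' theorem:
P(A|B) = P(B|A)·P(A) / P(B)

P(the item is flagged defective) = 24/25 × 1/10 + 1/10 × 9/10
= 12/125 + 9/100 = 93/500

P(the item is actually defective|the item is flagged defective) = (12/125) / (93/500) = 16/31

P(the item is actually defective|the item is flagged defective) = 16/31 ≈ 51.61%
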